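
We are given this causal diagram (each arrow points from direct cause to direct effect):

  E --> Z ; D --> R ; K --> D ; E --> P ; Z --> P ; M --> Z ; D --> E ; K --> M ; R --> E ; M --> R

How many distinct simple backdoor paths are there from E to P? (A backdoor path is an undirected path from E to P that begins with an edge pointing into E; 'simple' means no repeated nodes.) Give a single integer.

A backdoor path from E to P is any simple undirected path whose first edge points into E (i.e. leaves E via a parent).
Parents of E: {D, R}.
Enumerating:
  P1: E <- D <- K -> M -> Z -> P
  P2: E <- D -> R <- M -> Z -> P
  P3: E <- R <- M -> Z -> P
  P4: E <- R <- D <- K -> M -> Z -> P
That exhausts the simple backdoor paths. Count: 4.

4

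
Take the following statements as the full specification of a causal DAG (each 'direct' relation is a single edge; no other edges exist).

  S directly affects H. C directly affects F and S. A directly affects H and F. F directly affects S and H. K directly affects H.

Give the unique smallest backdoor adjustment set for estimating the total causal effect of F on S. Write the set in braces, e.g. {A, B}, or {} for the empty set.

{C}

Variables eligible for adjustment (non-descendants of F, excluding F and S): {A, C, K}.
Backdoor paths from F to S:
  P1: F <- A -> H <- S
  P2: F <- C -> S
The empty set is not sufficient: P2 (F <- C -> S) has no collider blocking it and no conditioned non-collider, so it is open.
Try {C}:
  P1: blocked at collider H (neither it nor any descendant is in the conditioning set).
  P2: blocked at fork node C ∈ conditioning set.
{C} contains no descendant of F and blocks every backdoor path.
No other singleton works — e.g. {A} leaves P2 open — so {C} is the unique smallest valid adjustment set.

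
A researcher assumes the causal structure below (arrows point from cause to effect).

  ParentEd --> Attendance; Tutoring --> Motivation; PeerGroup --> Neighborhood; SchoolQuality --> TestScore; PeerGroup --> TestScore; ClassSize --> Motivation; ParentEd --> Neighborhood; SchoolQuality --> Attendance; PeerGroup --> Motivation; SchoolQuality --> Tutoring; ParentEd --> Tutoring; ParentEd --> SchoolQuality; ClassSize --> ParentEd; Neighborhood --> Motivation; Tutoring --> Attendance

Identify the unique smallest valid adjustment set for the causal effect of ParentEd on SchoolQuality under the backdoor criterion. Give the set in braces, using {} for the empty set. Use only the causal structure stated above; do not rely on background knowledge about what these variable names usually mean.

{}

Variables eligible for adjustment (non-descendants of ParentEd, excluding ParentEd and SchoolQuality): {ClassSize, PeerGroup}.
Backdoor paths from ParentEd to SchoolQuality:
  P1: ParentEd <- ClassSize -> Motivation <- PeerGroup -> TestScore <- SchoolQuality
  P2: ParentEd <- ClassSize -> Motivation <- Tutoring <- SchoolQuality
  P3: ParentEd <- ClassSize -> Motivation <- Tutoring -> Attendance <- SchoolQuality
  P4: ParentEd <- ClassSize -> Motivation <- Neighborhood <- PeerGroup -> TestScore <- SchoolQuality
Each backdoor path contains an unconditioned collider, so every path is already blocked with the empty conditioning set:
  P1: blocked at collider Motivation (neither it nor any descendant is in the conditioning set).
  P2: blocked at collider Motivation (neither it nor any descendant is in the conditioning set).
  P3: blocked at collider Motivation (neither it nor any descendant is in the conditioning set).
  P4: blocked at collider Motivation (neither it nor any descendant is in the conditioning set).
The empty set is therefore the unique smallest valid set.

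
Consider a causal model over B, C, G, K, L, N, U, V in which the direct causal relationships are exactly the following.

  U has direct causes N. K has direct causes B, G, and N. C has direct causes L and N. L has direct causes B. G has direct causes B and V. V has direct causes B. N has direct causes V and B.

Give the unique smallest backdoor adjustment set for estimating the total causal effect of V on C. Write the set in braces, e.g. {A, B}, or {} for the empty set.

{B}

Variables eligible for adjustment (non-descendants of V, excluding V and C): {B, L}.
Backdoor paths from V to C:
  P1: V <- B -> G -> K <- N -> C
  P2: V <- B -> N -> C
  P3: V <- B -> L -> C
  P4: V <- B -> K <- N -> C
The empty set is not sufficient: P2 (V <- B -> N -> C) has no collider blocking it and no conditioned non-collider, so it is open.
Try {B}:
  P1: blocked at fork node B ∈ conditioning set.
  P2: blocked at fork node B ∈ conditioning set.
  P3: blocked at fork node B ∈ conditioning set.
  P4: blocked at fork node B ∈ conditioning set.
{B} contains no descendant of V and blocks every backdoor path.
No other singleton works — e.g. {L} leaves P2 open — so {B} is the unique smallest valid adjustment set.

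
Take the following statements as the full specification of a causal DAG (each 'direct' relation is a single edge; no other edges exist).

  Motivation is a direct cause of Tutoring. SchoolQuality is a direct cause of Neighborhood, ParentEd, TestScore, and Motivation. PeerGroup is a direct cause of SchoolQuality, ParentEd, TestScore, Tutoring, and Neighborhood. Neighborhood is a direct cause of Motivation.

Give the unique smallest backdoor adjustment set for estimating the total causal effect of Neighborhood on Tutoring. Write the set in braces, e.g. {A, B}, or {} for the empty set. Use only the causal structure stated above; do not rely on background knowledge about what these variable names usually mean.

Variables eligible for adjustment (non-descendants of Neighborhood, excluding Neighborhood and Tutoring): {ParentEd, PeerGroup, SchoolQuality, TestScore}.
Backdoor paths from Neighborhood to Tutoring:
  P1: Neighborhood <- PeerGroup -> SchoolQuality -> Motivation -> Tutoring
  P2: Neighborhood <- PeerGroup -> ParentEd <- SchoolQuality -> Motivation -> Tutoring
  P3: Neighborhood <- PeerGroup -> TestScore <- SchoolQuality -> Motivation -> Tutoring
  P4: Neighborhood <- PeerGroup -> Tutoring
  P5: Neighborhood <- SchoolQuality <- PeerGroup -> Tutoring
  P6: Neighborhood <- SchoolQuality -> ParentEd <- PeerGroup -> Tutoring
  P7: Neighborhood <- SchoolQuality -> TestScore <- PeerGroup -> Tutoring
  P8: Neighborhood <- SchoolQuality -> Motivation -> Tutoring
The empty set is not sufficient: P1 (Neighborhood <- PeerGroup -> SchoolQuality -> Motivation -> Tutoring) has no collider blocking it and no conditioned non-collider, so it is open.
Try {PeerGroup, SchoolQuality}:
  P1: blocked at fork node PeerGroup ∈ conditioning set.
  P2: blocked at fork node PeerGroup ∈ conditioning set.
  P3: blocked at fork node PeerGroup ∈ conditioning set.
  P4: blocked at fork node PeerGroup ∈ conditioning set.
  P5: blocked at chain node SchoolQuality ∈ conditioning set.
  P6: blocked at fork node SchoolQuality ∈ conditioning set.
  P7: blocked at fork node SchoolQuality ∈ conditioning set.
  P8: blocked at fork node SchoolQuality ∈ conditioning set.
{PeerGroup, SchoolQuality} contains no descendant of Neighborhood and blocks every backdoor path.
Every element of {PeerGroup, SchoolQuality} is needed (dropping PeerGroup leaves P4 open; dropping SchoolQuality leaves P8 open), so no proper subset is valid.
Among all size-2 subsets of the eligible variables, only {PeerGroup, SchoolQuality} blocks every backdoor path, so it is the unique smallest valid adjustment set.

{PeerGroup, SchoolQuality}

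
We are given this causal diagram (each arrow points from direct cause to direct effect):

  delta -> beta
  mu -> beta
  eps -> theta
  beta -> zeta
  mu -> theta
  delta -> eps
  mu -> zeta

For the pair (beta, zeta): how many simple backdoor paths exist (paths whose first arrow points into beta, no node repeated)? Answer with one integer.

2

A backdoor path from beta to zeta is any simple undirected path whose first edge points into beta (i.e. leaves beta via a parent).
Parents of beta: {delta, mu}.
Enumerating:
  P1: beta <- mu -> zeta
  P2: beta <- delta -> eps -> theta <- mu -> zeta
That exhausts the simple backdoor paths. Count: 2.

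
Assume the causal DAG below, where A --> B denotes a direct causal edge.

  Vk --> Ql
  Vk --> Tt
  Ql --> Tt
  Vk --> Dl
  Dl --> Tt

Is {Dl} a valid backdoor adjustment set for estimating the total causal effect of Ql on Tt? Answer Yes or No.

Backdoor paths from Ql to Tt (paths whose first edge points into Ql):
  P1: Ql <- Vk -> Dl -> Tt
  P2: Ql <- Vk -> Tt
Condition 1 (no descendant of Ql in the set): holds — descendants of Ql are {Tt}; none are in {Dl}.
Condition 2 (every backdoor path blocked by {Dl}):
  P1: blocked at chain node Dl ∈ conditioning set.
  P2: open — no interior node is in the conditioning set.
{Dl} does not satisfy the backdoor criterion.

No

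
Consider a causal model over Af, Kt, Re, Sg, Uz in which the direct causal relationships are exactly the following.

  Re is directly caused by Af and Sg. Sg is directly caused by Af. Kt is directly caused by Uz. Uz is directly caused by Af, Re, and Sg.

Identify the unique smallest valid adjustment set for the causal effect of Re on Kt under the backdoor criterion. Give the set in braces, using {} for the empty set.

{Af, Sg}

Variables eligible for adjustment (non-descendants of Re, excluding Re and Kt): {Af, Sg}.
Backdoor paths from Re to Kt:
  P1: Re <- Af -> Sg -> Uz -> Kt
  P2: Re <- Af -> Uz -> Kt
  P3: Re <- Sg <- Af -> Uz -> Kt
  P4: Re <- Sg -> Uz -> Kt
The empty set is not sufficient: P1 (Re <- Af -> Sg -> Uz -> Kt) has no collider blocking it and no conditioned non-collider, so it is open.
Try {Af, Sg}:
  P1: blocked at fork node Af ∈ conditioning set.
  P2: blocked at fork node Af ∈ conditioning set.
  P3: blocked at chain node Sg ∈ conditioning set.
  P4: blocked at fork node Sg ∈ conditioning set.
{Af, Sg} contains no descendant of Re and blocks every backdoor path.
Every element of {Af, Sg} is needed (dropping Af leaves P2 open; dropping Sg leaves P4 open), so no proper subset is valid.
Among all size-2 subsets of the eligible variables, only {Af, Sg} blocks every backdoor path, so it is the unique smallest valid adjustment set.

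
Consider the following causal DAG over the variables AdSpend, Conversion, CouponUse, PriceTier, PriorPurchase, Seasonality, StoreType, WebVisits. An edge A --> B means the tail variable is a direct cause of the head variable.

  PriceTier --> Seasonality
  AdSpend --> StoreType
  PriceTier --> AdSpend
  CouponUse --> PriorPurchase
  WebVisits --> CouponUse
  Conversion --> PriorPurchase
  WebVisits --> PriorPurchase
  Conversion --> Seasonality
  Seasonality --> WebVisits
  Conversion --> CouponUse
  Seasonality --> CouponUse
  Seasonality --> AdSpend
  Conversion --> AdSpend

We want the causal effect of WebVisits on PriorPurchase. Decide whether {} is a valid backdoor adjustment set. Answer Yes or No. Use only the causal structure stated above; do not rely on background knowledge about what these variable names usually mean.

Backdoor paths from WebVisits to PriorPurchase (paths whose first edge points into WebVisits):
  P1: WebVisits <- Seasonality <- Conversion -> CouponUse -> PriorPurchase
  P2: WebVisits <- Seasonality <- Conversion -> PriorPurchase
  P3: WebVisits <- Seasonality <- PriceTier -> AdSpend <- Conversion -> CouponUse -> PriorPurchase
  P4: WebVisits <- Seasonality <- PriceTier -> AdSpend <- Conversion -> PriorPurchase
  P5: WebVisits <- Seasonality -> AdSpend <- Conversion -> CouponUse -> PriorPurchase
  P6: WebVisits <- Seasonality -> AdSpend <- Conversion -> PriorPurchase
  P7: WebVisits <- Seasonality -> CouponUse <- Conversion -> PriorPurchase
  P8: WebVisits <- Seasonality -> CouponUse -> PriorPurchase
Condition 1 (no descendant of WebVisits in the set): holds — descendants of WebVisits are {CouponUse, PriorPurchase}; none are in {}.
Condition 2 (every backdoor path blocked by {}):
  P1: open — no interior node is in the conditioning set.
  P2: open — no interior node is in the conditioning set.
  P3: blocked at collider AdSpend (neither it nor any descendant is in the conditioning set).
  P4: blocked at collider AdSpend (neither it nor any descendant is in the conditioning set).
  P5: blocked at collider AdSpend (neither it nor any descendant is in the conditioning set).
  P6: blocked at collider AdSpend (neither it nor any descendant is in the conditioning set).
  P7: blocked at collider CouponUse (neither it nor any descendant is in the conditioning set).
  P8: open — no interior node is in the conditioning set.
{} does not satisfy the backdoor criterion.

No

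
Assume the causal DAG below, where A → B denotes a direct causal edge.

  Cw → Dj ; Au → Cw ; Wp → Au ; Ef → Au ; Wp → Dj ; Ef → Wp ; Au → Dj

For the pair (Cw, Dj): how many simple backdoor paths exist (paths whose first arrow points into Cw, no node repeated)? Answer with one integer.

3

A backdoor path from Cw to Dj is any simple undirected path whose first edge points into Cw (i.e. leaves Cw via a parent).
Parents of Cw: {Au}.
Enumerating:
  P1: Cw <- Au <- Ef -> Wp -> Dj
  P2: Cw <- Au <- Wp -> Dj
  P3: Cw <- Au -> Dj
That exhausts the simple backdoor paths. Count: 3.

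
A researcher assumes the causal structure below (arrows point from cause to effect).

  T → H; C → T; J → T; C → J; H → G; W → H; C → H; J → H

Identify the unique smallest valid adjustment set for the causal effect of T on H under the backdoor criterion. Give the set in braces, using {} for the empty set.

{C, J}

Variables eligible for adjustment (non-descendants of T, excluding T and H): {C, J, W}.
Backdoor paths from T to H:
  P1: T <- C -> J -> H
  P2: T <- C -> H
  P3: T <- J <- C -> H
  P4: T <- J -> H
The empty set is not sufficient: P1 (T <- C -> J -> H) has no collider blocking it and no conditioned non-collider, so it is open.
Try {C, J}:
  P1: blocked at fork node C ∈ conditioning set.
  P2: blocked at fork node C ∈ conditioning set.
  P3: blocked at chain node J ∈ conditioning set.
  P4: blocked at fork node J ∈ conditioning set.
{C, J} contains no descendant of T and blocks every backdoor path.
Every element of {C, J} is needed (dropping C leaves P2 open; dropping J leaves P4 open), so no proper subset is valid.
Among all size-2 subsets of the eligible variables, only {C, J} blocks every backdoor path, so it is the unique smallest valid adjustment set.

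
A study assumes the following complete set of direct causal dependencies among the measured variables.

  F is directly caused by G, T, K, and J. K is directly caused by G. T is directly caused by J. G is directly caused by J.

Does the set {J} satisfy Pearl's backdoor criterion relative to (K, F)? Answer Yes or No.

Backdoor paths from K to F (paths whose first edge points into K):
  P1: K <- G <- J -> T -> F
  P2: K <- G <- J -> F
  P3: K <- G -> F
Condition 1 (no descendant of K in the set): holds — descendants of K are {F}; none are in {J}.
Condition 2 (every backdoor path blocked by {J}):
  P1: blocked at fork node J ∈ conditioning set.
  P2: blocked at fork node J ∈ conditioning set.
  P3: open — no interior node is in the conditioning set.
{J} does not satisfy the backdoor criterion.

No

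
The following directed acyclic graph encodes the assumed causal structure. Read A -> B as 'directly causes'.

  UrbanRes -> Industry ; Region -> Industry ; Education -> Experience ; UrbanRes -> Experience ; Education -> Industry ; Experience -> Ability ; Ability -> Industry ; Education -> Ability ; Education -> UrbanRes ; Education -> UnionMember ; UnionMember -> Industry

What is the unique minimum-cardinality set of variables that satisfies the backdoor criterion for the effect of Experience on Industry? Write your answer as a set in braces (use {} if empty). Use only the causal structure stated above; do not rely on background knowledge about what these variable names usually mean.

Variables eligible for adjustment (non-descendants of Experience, excluding Experience and Industry): {Education, Region, UnionMember, UrbanRes}.
Backdoor paths from Experience to Industry:
  P1: Experience <- Education -> UnionMember -> Industry
  P2: Experience <- Education -> UrbanRes -> Industry
  P3: Experience <- Education -> Ability -> Industry
  P4: Experience <- Education -> Industry
  P5: Experience <- UrbanRes <- Education -> UnionMember -> Industry
  P6: Experience <- UrbanRes <- Education -> Ability -> Industry
  P7: Experience <- UrbanRes <- Education -> Industry
  P8: Experience <- UrbanRes -> Industry
The empty set is not sufficient: P1 (Experience <- Education -> UnionMember -> Industry) has no collider blocking it and no conditioned non-collider, so it is open.
Try {Education, UrbanRes}:
  P1: blocked at fork node Education ∈ conditioning set.
  P2: blocked at fork node Education ∈ conditioning set.
  P3: blocked at fork node Education ∈ conditioning set.
  P4: blocked at fork node Education ∈ conditioning set.
  P5: blocked at chain node UrbanRes ∈ conditioning set.
  P6: blocked at chain node UrbanRes ∈ conditioning set.
  P7: blocked at chain node UrbanRes ∈ conditioning set.
  P8: blocked at fork node UrbanRes ∈ conditioning set.
{Education, UrbanRes} contains no descendant of Experience and blocks every backdoor path.
Every element of {Education, UrbanRes} is needed (dropping Education leaves P1 open; dropping UrbanRes leaves P8 open), so no proper subset is valid.
Among all size-2 subsets of the eligible variables, only {Education, UrbanRes} blocks every backdoor path, so it is the unique smallest valid adjustment set.

{Education, UrbanRes}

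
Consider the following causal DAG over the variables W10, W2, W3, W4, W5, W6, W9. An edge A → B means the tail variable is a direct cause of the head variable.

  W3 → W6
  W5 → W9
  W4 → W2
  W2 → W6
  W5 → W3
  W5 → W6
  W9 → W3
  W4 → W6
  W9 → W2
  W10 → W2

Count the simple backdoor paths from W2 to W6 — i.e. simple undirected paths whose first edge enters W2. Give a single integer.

A backdoor path from W2 to W6 is any simple undirected path whose first edge points into W2 (i.e. leaves W2 via a parent).
Parents of W2: {W10, W4, W9}.
Enumerating:
  P1: W2 <- W9 <- W5 -> W3 -> W6
  P2: W2 <- W9 <- W5 -> W6
  P3: W2 <- W9 -> W3 <- W5 -> W6
  P4: W2 <- W9 -> W3 -> W6
  P5: W2 <- W4 -> W6
That exhausts the simple backdoor paths. Count: 5.

5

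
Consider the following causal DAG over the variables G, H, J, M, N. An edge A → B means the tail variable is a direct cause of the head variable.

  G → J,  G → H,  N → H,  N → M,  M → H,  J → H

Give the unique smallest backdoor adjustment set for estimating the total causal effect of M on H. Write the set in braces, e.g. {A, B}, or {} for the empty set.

{N}

Variables eligible for adjustment (non-descendants of M, excluding M and H): {G, J, N}.
Backdoor paths from M to H:
  P1: M <- N -> H
The empty set is not sufficient: P1 (M <- N -> H) has no collider blocking it and no conditioned non-collider, so it is open.
Try {N}:
  P1: blocked at fork node N ∈ conditioning set.
{N} contains no descendant of M and blocks every backdoor path.
No other singleton works — e.g. {G} leaves P1 open — so {N} is the unique smallest valid adjustment set.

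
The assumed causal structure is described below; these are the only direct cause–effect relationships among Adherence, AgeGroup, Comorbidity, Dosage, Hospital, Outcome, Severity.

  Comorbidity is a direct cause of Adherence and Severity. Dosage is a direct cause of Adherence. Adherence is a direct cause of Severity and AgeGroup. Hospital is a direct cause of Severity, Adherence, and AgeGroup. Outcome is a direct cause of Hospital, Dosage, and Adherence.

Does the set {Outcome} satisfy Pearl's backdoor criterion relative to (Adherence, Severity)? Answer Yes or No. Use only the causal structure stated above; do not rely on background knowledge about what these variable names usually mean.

No

Backdoor paths from Adherence to Severity (paths whose first edge points into Adherence):
  P1: Adherence <- Outcome -> Hospital -> Severity
  P2: Adherence <- Comorbidity -> Severity
  P3: Adherence <- Hospital -> Severity
  P4: Adherence <- Dosage <- Outcome -> Hospital -> Severity
Condition 1 (no descendant of Adherence in the set): holds — descendants of Adherence are {AgeGroup, Severity}; none are in {Outcome}.
Condition 2 (every backdoor path blocked by {Outcome}):
  P1: blocked at fork node Outcome ∈ conditioning set.
  P2: open — no interior node is in the conditioning set.
  P3: open — no interior node is in the conditioning set.
  P4: blocked at fork node Outcome ∈ conditioning set.
{Outcome} does not satisfy the backdoor criterion.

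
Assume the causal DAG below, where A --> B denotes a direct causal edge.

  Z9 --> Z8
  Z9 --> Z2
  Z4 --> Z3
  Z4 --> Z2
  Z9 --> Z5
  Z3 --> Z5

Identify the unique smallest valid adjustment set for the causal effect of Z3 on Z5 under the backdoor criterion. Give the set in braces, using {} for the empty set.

{}

Variables eligible for adjustment (non-descendants of Z3, excluding Z3 and Z5): {Z2, Z4, Z8, Z9}.
Backdoor paths from Z3 to Z5:
  P1: Z3 <- Z4 -> Z2 <- Z9 -> Z5
Each backdoor path contains an unconditioned collider, so every path is already blocked with the empty conditioning set:
  P1: blocked at collider Z2 (neither it nor any descendant is in the conditioning set).
The empty set is therefore the unique smallest valid set.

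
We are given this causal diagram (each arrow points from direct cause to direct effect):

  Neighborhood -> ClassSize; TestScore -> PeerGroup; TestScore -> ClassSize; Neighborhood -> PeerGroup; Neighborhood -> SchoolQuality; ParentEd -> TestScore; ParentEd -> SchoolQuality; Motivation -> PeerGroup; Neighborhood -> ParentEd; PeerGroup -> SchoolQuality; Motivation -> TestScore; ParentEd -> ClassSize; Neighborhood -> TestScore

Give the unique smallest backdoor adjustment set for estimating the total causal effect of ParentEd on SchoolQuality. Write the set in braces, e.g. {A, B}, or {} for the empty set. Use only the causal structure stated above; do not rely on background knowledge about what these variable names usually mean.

Variables eligible for adjustment (non-descendants of ParentEd, excluding ParentEd and SchoolQuality): {Motivation, Neighborhood}.
Backdoor paths from ParentEd to SchoolQuality:
  P1: ParentEd <- Neighborhood -> TestScore <- Motivation -> PeerGroup -> SchoolQuality
  P2: ParentEd <- Neighborhood -> TestScore -> PeerGroup -> SchoolQuality
  P3: ParentEd <- Neighborhood -> ClassSize <- TestScore <- Motivation -> PeerGroup -> SchoolQuality
  P4: ParentEd <- Neighborhood -> ClassSize <- TestScore -> PeerGroup -> SchoolQuality
  P5: ParentEd <- Neighborhood -> PeerGroup -> SchoolQuality
  P6: ParentEd <- Neighborhood -> SchoolQuality
The empty set is not sufficient: P2 (ParentEd <- Neighborhood -> TestScore -> PeerGroup -> SchoolQuality) has no collider blocking it and no conditioned non-collider, so it is open.
Try {Neighborhood}:
  P1: blocked at fork node Neighborhood ∈ conditioning set.
  P2: blocked at fork node Neighborhood ∈ conditioning set.
  P3: blocked at fork node Neighborhood ∈ conditioning set.
  P4: blocked at fork node Neighborhood ∈ conditioning set.
  P5: blocked at fork node Neighborhood ∈ conditioning set.
  P6: blocked at fork node Neighborhood ∈ conditioning set.
{Neighborhood} contains no descendant of ParentEd and blocks every backdoor path.
No other singleton works — e.g. {Motivation} leaves P2 open — so {Neighborhood} is the unique smallest valid adjustment set.

{Neighborhood}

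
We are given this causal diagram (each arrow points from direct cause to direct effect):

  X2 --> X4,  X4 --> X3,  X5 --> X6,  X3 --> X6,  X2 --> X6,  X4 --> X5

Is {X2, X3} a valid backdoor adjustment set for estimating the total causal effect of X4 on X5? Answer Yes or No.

Backdoor paths from X4 to X5 (paths whose first edge points into X4):
  P1: X4 <- X2 -> X6 <- X5
Condition 1 (no descendant of X4 in the set): FAILS — X3 is a descendant of X4.
Condition 2 (every backdoor path blocked by {X2, X3}):
  P1: blocked at fork node X2 ∈ conditioning set.
{X2, X3} does not satisfy the backdoor criterion.

No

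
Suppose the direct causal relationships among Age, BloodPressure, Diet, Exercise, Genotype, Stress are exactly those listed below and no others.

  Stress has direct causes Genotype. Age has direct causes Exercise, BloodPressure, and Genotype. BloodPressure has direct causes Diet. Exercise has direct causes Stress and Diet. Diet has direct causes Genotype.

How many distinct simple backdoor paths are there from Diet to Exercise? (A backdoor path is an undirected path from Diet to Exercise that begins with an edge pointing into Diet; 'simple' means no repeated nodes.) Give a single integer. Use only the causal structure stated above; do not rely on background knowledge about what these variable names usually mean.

2

A backdoor path from Diet to Exercise is any simple undirected path whose first edge points into Diet (i.e. leaves Diet via a parent).
Parents of Diet: {Genotype}.
Enumerating:
  P1: Diet <- Genotype -> Stress -> Exercise
  P2: Diet <- Genotype -> Age <- Exercise
That exhausts the simple backdoor paths. Count: 2.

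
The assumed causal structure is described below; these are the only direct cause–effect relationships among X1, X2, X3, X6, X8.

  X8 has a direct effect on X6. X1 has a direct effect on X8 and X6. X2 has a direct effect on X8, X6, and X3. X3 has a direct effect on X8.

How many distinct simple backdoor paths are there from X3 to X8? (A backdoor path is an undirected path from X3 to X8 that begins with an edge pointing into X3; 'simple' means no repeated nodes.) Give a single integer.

3

A backdoor path from X3 to X8 is any simple undirected path whose first edge points into X3 (i.e. leaves X3 via a parent).
Parents of X3: {X2}.
Enumerating:
  P1: X3 <- X2 -> X8
  P2: X3 <- X2 -> X6 <- X1 -> X8
  P3: X3 <- X2 -> X6 <- X8
That exhausts the simple backdoor paths. Count: 3.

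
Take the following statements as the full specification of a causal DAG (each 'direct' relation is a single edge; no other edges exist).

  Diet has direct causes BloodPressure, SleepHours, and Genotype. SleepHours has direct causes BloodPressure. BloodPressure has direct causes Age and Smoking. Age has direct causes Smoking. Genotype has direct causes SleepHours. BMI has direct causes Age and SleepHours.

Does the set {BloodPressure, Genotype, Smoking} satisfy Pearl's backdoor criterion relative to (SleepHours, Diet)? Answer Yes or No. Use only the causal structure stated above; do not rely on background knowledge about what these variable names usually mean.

Backdoor paths from SleepHours to Diet (paths whose first edge points into SleepHours):
  P1: SleepHours <- BloodPressure -> Diet
Condition 1 (no descendant of SleepHours in the set): FAILS — Genotype is a descendant of SleepHours.
Condition 2 (every backdoor path blocked by {BloodPressure, Genotype, Smoking}):
  P1: blocked at fork node BloodPressure ∈ conditioning set.
{BloodPressure, Genotype, Smoking} does not satisfy the backdoor criterion.

No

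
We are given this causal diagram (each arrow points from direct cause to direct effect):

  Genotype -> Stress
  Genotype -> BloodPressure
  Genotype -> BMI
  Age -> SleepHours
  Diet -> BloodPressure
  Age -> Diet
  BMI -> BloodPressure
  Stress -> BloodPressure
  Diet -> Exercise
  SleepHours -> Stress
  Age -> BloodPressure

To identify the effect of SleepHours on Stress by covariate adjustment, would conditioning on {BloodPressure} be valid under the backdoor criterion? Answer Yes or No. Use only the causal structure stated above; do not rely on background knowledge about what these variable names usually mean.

Backdoor paths from SleepHours to Stress (paths whose first edge points into SleepHours):
  P1: SleepHours <- Age -> Diet -> BloodPressure <- Genotype -> Stress
  P2: SleepHours <- Age -> Diet -> BloodPressure <- BMI <- Genotype -> Stress
  P3: SleepHours <- Age -> Diet -> BloodPressure <- Stress
  P4: SleepHours <- Age -> BloodPressure <- Genotype -> Stress
  P5: SleepHours <- Age -> BloodPressure <- BMI <- Genotype -> Stress
  P6: SleepHours <- Age -> BloodPressure <- Stress
Condition 1 (no descendant of SleepHours in the set): FAILS — BloodPressure is a descendant of SleepHours.
Condition 2 (every backdoor path blocked by {BloodPressure}):
  P1: open — collider(s) BloodPressure are conditioned on (or have a conditioned descendant) and no non-collider on the path is in the set.
  P2: open — collider(s) BloodPressure are conditioned on (or have a conditioned descendant) and no non-collider on the path is in the set.
  P3: open — collider(s) BloodPressure are conditioned on (or have a conditioned descendant) and no non-collider on the path is in the set.
  P4: open — collider(s) BloodPressure are conditioned on (or have a conditioned descendant) and no non-collider on the path is in the set.
  P5: open — collider(s) BloodPressure are conditioned on (or have a conditioned descendant) and no non-collider on the path is in the set.
  P6: open — collider(s) BloodPressure are conditioned on (or have a conditioned descendant) and no non-collider on the path is in the set.
{BloodPressure} does not satisfy the backdoor criterion.

No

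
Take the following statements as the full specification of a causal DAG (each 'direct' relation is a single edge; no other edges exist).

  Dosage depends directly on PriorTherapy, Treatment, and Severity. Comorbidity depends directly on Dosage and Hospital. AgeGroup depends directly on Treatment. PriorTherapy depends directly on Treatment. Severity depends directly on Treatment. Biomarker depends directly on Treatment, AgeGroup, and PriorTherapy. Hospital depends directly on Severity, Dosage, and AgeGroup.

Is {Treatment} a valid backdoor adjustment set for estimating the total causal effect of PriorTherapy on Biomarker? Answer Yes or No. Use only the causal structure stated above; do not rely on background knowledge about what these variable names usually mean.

Backdoor paths from PriorTherapy to Biomarker (paths whose first edge points into PriorTherapy):
  P1: PriorTherapy <- Treatment -> AgeGroup -> Biomarker
  P2: PriorTherapy <- Treatment -> Severity -> Dosage -> Hospital <- AgeGroup -> Biomarker
  P3: PriorTherapy <- Treatment -> Severity -> Dosage -> Comorbidity <- Hospital <- AgeGroup -> Biomarker
  P4: PriorTherapy <- Treatment -> Severity -> Hospital <- AgeGroup -> Biomarker
  P5: PriorTherapy <- Treatment -> Dosage <- Severity -> Hospital <- AgeGroup -> Biomarker
  P6: PriorTherapy <- Treatment -> Dosage -> Hospital <- AgeGroup -> Biomarker
  P7: PriorTherapy <- Treatment -> Dosage -> Comorbidity <- Hospital <- AgeGroup -> Biomarker
  P8: PriorTherapy <- Treatment -> Biomarker
Condition 1 (no descendant of PriorTherapy in the set): holds — descendants of PriorTherapy are {Biomarker, Comorbidity, Dosage, Hospital}; none are in {Treatment}.
Condition 2 (every backdoor path blocked by {Treatment}):
  P1: blocked at fork node Treatment ∈ conditioning set.
  P2: blocked at fork node Treatment ∈ conditioning set.
  P3: blocked at fork node Treatment ∈ conditioning set.
  P4: blocked at fork node Treatment ∈ conditioning set.
  P5: blocked at fork node Treatment ∈ conditioning set.
  P6: blocked at fork node Treatment ∈ conditioning set.
  P7: blocked at fork node Treatment ∈ conditioning set.
  P8: blocked at fork node Treatment ∈ conditioning set.
{Treatment} satisfies the backdoor criterion.

Yes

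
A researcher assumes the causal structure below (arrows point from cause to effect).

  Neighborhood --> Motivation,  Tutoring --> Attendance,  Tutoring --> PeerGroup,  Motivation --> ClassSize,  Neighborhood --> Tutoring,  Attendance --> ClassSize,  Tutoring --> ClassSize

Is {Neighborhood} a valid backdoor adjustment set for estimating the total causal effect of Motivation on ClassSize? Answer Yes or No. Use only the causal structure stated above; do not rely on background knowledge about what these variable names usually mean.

Yes

Backdoor paths from Motivation to ClassSize (paths whose first edge points into Motivation):
  P1: Motivation <- Neighborhood -> Tutoring -> Attendance -> ClassSize
  P2: Motivation <- Neighborhood -> Tutoring -> ClassSize
Condition 1 (no descendant of Motivation in the set): holds — descendants of Motivation are {ClassSize}; none are in {Neighborhood}.
Condition 2 (every backdoor path blocked by {Neighborhood}):
  P1: blocked at fork node Neighborhood ∈ conditioning set.
  P2: blocked at fork node Neighborhood ∈ conditioning set.
{Neighborhood} satisfies the backdoor criterion.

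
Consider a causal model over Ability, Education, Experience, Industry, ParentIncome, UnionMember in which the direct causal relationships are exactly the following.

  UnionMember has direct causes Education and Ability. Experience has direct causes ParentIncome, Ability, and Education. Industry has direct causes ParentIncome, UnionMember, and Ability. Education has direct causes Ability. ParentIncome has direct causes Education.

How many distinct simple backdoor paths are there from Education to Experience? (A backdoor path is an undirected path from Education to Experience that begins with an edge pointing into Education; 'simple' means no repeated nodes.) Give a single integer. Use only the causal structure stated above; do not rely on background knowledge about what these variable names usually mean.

A backdoor path from Education to Experience is any simple undirected path whose first edge points into Education (i.e. leaves Education via a parent).
Parents of Education: {Ability}.
Enumerating:
  P1: Education <- Ability -> Experience
  P2: Education <- Ability -> UnionMember -> Industry <- ParentIncome -> Experience
  P3: Education <- Ability -> Industry <- ParentIncome -> Experience
That exhausts the simple backdoor paths. Count: 3.

3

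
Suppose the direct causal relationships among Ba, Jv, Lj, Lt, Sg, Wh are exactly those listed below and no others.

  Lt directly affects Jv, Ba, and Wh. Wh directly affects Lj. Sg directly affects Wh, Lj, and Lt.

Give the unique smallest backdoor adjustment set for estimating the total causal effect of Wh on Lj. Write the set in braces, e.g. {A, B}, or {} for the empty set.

Variables eligible for adjustment (non-descendants of Wh, excluding Wh and Lj): {Ba, Jv, Lt, Sg}.
Backdoor paths from Wh to Lj:
  P1: Wh <- Sg -> Lj
  P2: Wh <- Lt <- Sg -> Lj
The empty set is not sufficient: P1 (Wh <- Sg -> Lj) has no collider blocking it and no conditioned non-collider, so it is open.
Try {Sg}:
  P1: blocked at fork node Sg ∈ conditioning set.
  P2: blocked at fork node Sg ∈ conditioning set.
{Sg} contains no descendant of Wh and blocks every backdoor path.
No other singleton works — e.g. {Lt} leaves P1 open — so {Sg} is the unique smallest valid adjustment set.

{Sg}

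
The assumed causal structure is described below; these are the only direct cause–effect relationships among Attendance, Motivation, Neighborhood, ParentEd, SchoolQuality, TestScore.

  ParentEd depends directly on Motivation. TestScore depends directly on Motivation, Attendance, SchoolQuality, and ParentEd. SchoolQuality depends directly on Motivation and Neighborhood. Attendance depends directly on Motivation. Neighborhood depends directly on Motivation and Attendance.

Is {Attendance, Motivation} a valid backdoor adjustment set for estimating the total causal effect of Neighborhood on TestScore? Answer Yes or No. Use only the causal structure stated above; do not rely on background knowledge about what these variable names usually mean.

Backdoor paths from Neighborhood to TestScore (paths whose first edge points into Neighborhood):
  P1: Neighborhood <- Motivation -> Attendance -> TestScore
  P2: Neighborhood <- Motivation -> SchoolQuality -> TestScore
  P3: Neighborhood <- Motivation -> ParentEd -> TestScore
  P4: Neighborhood <- Motivation -> TestScore
  P5: Neighborhood <- Attendance <- Motivation -> SchoolQuality -> TestScore
  P6: Neighborhood <- Attendance <- Motivation -> ParentEd -> TestScore
  P7: Neighborhood <- Attendance <- Motivation -> TestScore
  P8: Neighborhood <- Attendance -> TestScore
Condition 1 (no descendant of Neighborhood in the set): holds — descendants of Neighborhood are {SchoolQuality, TestScore}; none are in {Attendance, Motivation}.
Condition 2 (every backdoor path blocked by {Attendance, Motivation}):
  P1: blocked at fork node Motivation ∈ conditioning set.
  P2: blocked at fork node Motivation ∈ conditioning set.
  P3: blocked at fork node Motivation ∈ conditioning set.
  P4: blocked at fork node Motivation ∈ conditioning set.
  P5: blocked at chain node Attendance ∈ conditioning set.
  P6: blocked at chain node Attendance ∈ conditioning set.
  P7: blocked at chain node Attendance ∈ conditioning set.
  P8: blocked at fork node Attendance ∈ conditioning set.
{Attendance, Motivation} satisfies the backdoor criterion.

Yes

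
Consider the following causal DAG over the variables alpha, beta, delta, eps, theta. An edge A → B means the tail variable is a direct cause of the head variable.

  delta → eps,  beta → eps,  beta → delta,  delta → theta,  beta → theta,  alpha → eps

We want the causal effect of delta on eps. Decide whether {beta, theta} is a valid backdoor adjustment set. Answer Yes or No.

No

Backdoor paths from delta to eps (paths whose first edge points into delta):
  P1: delta <- beta -> eps
Condition 1 (no descendant of delta in the set): FAILS — theta is a descendant of delta.
Condition 2 (every backdoor path blocked by {beta, theta}):
  P1: blocked at fork node beta ∈ conditioning set.
{beta, theta} does not satisfy the backdoor criterion.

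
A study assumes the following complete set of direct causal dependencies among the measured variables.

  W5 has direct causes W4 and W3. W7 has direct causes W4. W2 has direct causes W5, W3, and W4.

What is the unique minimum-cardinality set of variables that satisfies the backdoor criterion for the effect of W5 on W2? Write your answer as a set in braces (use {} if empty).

{W3, W4}

Variables eligible for adjustment (non-descendants of W5, excluding W5 and W2): {W3, W4, W7}.
Backdoor paths from W5 to W2:
  P1: W5 <- W4 -> W2
  P2: W5 <- W3 -> W2
The empty set is not sufficient: P1 (W5 <- W4 -> W2) has no collider blocking it and no conditioned non-collider, so it is open.
Try {W3, W4}:
  P1: blocked at fork node W4 ∈ conditioning set.
  P2: blocked at fork node W3 ∈ conditioning set.
{W3, W4} contains no descendant of W5 and blocks every backdoor path.
Every element of {W3, W4} is needed (dropping W3 leaves P2 open; dropping W4 leaves P1 open), so no proper subset is valid.
Among all size-2 subsets of the eligible variables, only {W3, W4} blocks every backdoor path, so it is the unique smallest valid adjustment set.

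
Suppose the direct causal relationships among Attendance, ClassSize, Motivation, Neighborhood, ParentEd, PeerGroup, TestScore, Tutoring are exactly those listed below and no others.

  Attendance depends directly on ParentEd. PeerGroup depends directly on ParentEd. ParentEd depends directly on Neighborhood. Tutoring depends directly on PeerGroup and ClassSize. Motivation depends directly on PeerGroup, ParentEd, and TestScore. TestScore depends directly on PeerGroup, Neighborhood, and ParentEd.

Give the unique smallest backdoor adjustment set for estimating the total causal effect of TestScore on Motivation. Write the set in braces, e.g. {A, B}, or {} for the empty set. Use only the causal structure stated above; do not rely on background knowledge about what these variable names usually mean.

{ParentEd, PeerGroup}

Variables eligible for adjustment (non-descendants of TestScore, excluding TestScore and Motivation): {Attendance, ClassSize, Neighborhood, ParentEd, PeerGroup, Tutoring}.
Backdoor paths from TestScore to Motivation:
  P1: TestScore <- Neighborhood -> ParentEd -> PeerGroup -> Motivation
  P2: TestScore <- Neighborhood -> ParentEd -> Motivation
  P3: TestScore <- ParentEd -> PeerGroup -> Motivation
  P4: TestScore <- ParentEd -> Motivation
  P5: TestScore <- PeerGroup <- ParentEd -> Motivation
  P6: TestScore <- PeerGroup -> Motivation
The empty set is not sufficient: P1 (TestScore <- Neighborhood -> ParentEd -> PeerGroup -> Motivation) has no collider blocking it and no conditioned non-collider, so it is open.
Try {ParentEd, PeerGroup}:
  P1: blocked at chain node ParentEd ∈ conditioning set.
  P2: blocked at chain node ParentEd ∈ conditioning set.
  P3: blocked at fork node ParentEd ∈ conditioning set.
  P4: blocked at fork node ParentEd ∈ conditioning set.
  P5: blocked at chain node PeerGroup ∈ conditioning set.
  P6: blocked at fork node PeerGroup ∈ conditioning set.
{ParentEd, PeerGroup} contains no descendant of TestScore and blocks every backdoor path.
Every element of {ParentEd, PeerGroup} is needed (dropping ParentEd leaves P2 open; dropping PeerGroup leaves P6 open), so no proper subset is valid.
Among all size-2 subsets of the eligible variables, only {ParentEd, PeerGroup} blocks every backdoor path, so it is the unique smallest valid adjustment set.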